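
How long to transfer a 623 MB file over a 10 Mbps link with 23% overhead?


Effective throughput = 10 * (1 - 23/100) = 7.7 Mbps
File size in Mb = 623 * 8 = 4984 Mb
Time = 4984 / 7.7
Time = 647.2727 seconds


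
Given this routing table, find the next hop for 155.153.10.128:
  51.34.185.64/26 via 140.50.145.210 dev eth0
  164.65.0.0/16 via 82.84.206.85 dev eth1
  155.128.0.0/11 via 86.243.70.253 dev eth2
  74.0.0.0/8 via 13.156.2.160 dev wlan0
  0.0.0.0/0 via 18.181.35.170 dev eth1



Longest prefix match for 155.153.10.128:
  /26 51.34.185.64: no
  /16 164.65.0.0: no
  /11 155.128.0.0: MATCH
  /8 74.0.0.0: no
  /0 0.0.0.0: MATCH
Selected: next-hop 86.243.70.253 via eth2 (matched /11)


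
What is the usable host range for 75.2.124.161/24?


Network: 75.2.124.0
Broadcast: 75.2.124.255
First usable = network + 1
Last usable = broadcast - 1
Range: 75.2.124.1 to 75.2.124.254


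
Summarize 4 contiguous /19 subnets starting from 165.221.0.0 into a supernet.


Original prefix: /19
Number of subnets: 4 = 2^2
New prefix = 19 - 2 = 17
Supernet: 165.221.0.0/17


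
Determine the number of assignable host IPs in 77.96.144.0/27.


Host bits = 32 - 27 = 5
Total addresses = 2^5 = 32
Usable = total - 2 (network and broadcast)
Usable hosts: 30


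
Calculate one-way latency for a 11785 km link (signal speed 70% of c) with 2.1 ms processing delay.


Speed = 0.7 * 3e5 km/s = 210000 km/s
Propagation delay = 11785 / 210000 = 0.0561 s = 56.119 ms
Processing delay = 2.1 ms
Total one-way latency = 58.219 ms


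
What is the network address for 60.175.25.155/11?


IP:   00111100.10101111.00011001.10011011
Mask: 11111111.11100000.00000000.00000000
AND operation:
Net:  00111100.10100000.00000000.00000000
Network: 60.160.0.0/11


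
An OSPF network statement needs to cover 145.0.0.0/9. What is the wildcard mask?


Subnet mask: 255.128.0.0
Wildcard = 255.255.255.255 - subnet mask
255 - 255 = 0
255 - 128 = 127
255 - 0 = 255
255 - 0 = 255
Wildcard: 0.127.255.255


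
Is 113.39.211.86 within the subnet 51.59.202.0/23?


Subnet network: 51.59.202.0
Test IP AND mask: 113.39.210.0
No, 113.39.211.86 is not in 51.59.202.0/23


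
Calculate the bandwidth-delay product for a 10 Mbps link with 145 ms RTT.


BDP = bandwidth * RTT
= 10 Mbps * 145 ms
= 10 * 1e6 * 145 / 1000 bits
= 1450000 bits
= 181250 bytes
= 177.002 KB
BDP = 1450000 bits (181250 bytes)


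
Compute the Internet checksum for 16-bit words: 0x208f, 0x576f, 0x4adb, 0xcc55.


Sum all words (with carry folding):
+ 0x208f = 0x208f
+ 0x576f = 0x77fe
+ 0x4adb = 0xc2d9
+ 0xcc55 = 0x8f2f
One's complement: ~0x8f2f
Checksum = 0x70d0


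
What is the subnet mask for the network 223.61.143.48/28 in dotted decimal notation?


/28 means 28 network bits, 4 host bits
Binary: 11111111111111111111111111110000
Mask: 255.255.255.240


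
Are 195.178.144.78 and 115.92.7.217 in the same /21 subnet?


Mask: 255.255.248.0
195.178.144.78 AND mask = 195.178.144.0
115.92.7.217 AND mask = 115.92.0.0
No, different subnets (195.178.144.0 vs 115.92.0.0)


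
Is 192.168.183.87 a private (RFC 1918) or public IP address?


RFC 1918 private ranges:
  10.0.0.0/8 (10.0.0.0 - 10.255.255.255)
  172.16.0.0/12 (172.16.0.0 - 172.31.255.255)
  192.168.0.0/16 (192.168.0.0 - 192.168.255.255)
Private (in 192.168.0.0/16)


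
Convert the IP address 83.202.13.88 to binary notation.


83 = 01010011
202 = 11001010
13 = 00001101
88 = 01011000
Binary: 01010011.11001010.00001101.01011000


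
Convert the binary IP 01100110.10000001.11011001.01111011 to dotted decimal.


01100110 = 102
10000001 = 129
11011001 = 217
01111011 = 123
IP: 102.129.217.123


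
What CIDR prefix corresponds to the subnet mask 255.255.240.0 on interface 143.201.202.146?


Binary: 11111111.11111111.11110000.00000000
Count leading 1s
Prefix: /20


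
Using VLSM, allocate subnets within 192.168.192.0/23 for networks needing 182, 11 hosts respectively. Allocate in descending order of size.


182 hosts -> /24 (254 usable): 192.168.192.0/24
11 hosts -> /28 (14 usable): 192.168.193.0/28
Allocation: 192.168.192.0/24 (182 hosts, 254 usable); 192.168.193.0/28 (11 hosts, 14 usable)


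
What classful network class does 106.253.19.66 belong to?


First octet: 106
Binary: 01101010
0xxxxxxx -> Class A (1-126)
Class A, default mask 255.0.0.0 (/8)


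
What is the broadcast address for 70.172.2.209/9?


Network: 70.128.0.0/9
Host bits = 23
Set all host bits to 1:
Broadcast: 70.255.255.255


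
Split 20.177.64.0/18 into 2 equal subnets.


New prefix = 18 + 1 = 19
Each subnet has 8192 addresses
  20.177.64.0/19
  20.177.96.0/19
Subnets: 20.177.64.0/19, 20.177.96.0/19


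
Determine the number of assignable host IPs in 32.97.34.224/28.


Host bits = 32 - 28 = 4
Total addresses = 2^4 = 16
Usable = total - 2 (network and broadcast)
Usable hosts: 14


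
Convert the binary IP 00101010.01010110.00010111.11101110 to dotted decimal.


00101010 = 42
01010110 = 86
00010111 = 23
11101110 = 238
IP: 42.86.23.238


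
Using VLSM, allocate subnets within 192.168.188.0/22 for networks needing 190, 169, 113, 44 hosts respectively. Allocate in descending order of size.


190 hosts -> /24 (254 usable): 192.168.188.0/24
169 hosts -> /24 (254 usable): 192.168.189.0/24
113 hosts -> /25 (126 usable): 192.168.190.0/25
44 hosts -> /26 (62 usable): 192.168.190.128/26
Allocation: 192.168.188.0/24 (190 hosts, 254 usable); 192.168.189.0/24 (169 hosts, 254 usable); 192.168.190.0/25 (113 hosts, 126 usable); 192.168.190.128/26 (44 hosts, 62 usable)


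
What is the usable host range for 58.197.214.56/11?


Network: 58.192.0.0
Broadcast: 58.223.255.255
First usable = network + 1
Last usable = broadcast - 1
Range: 58.192.0.1 to 58.223.255.254


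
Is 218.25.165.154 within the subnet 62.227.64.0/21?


Subnet network: 62.227.64.0
Test IP AND mask: 218.25.160.0
No, 218.25.165.154 is not in 62.227.64.0/21


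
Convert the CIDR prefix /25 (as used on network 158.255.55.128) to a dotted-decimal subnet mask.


/25 means 25 network bits, 7 host bits
Binary: 11111111111111111111111110000000
Mask: 255.255.255.128


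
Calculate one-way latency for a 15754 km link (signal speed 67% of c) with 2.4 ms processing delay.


Speed = 0.67 * 3e5 km/s = 201000 km/s
Propagation delay = 15754 / 201000 = 0.0784 s = 78.3781 ms
Processing delay = 2.4 ms
Total one-way latency = 80.7781 ms


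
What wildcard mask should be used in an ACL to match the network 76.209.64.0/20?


Subnet mask: 255.255.240.0
Wildcard = 255.255.255.255 - subnet mask
255 - 255 = 0
255 - 255 = 0
255 - 240 = 15
255 - 0 = 255
Wildcard: 0.0.15.255


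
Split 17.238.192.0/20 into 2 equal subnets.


New prefix = 20 + 1 = 21
Each subnet has 2048 addresses
  17.238.192.0/21
  17.238.200.0/21
Subnets: 17.238.192.0/21, 17.238.200.0/21


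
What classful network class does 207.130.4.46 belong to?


First octet: 207
Binary: 11001111
110xxxxx -> Class C (192-223)
Class C, default mask 255.255.255.0 (/24)


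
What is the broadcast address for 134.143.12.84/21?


Network: 134.143.8.0/21
Host bits = 11
Set all host bits to 1:
Broadcast: 134.143.15.255


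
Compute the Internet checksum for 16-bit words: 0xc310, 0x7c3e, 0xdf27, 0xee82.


Sum all words (with carry folding):
+ 0xc310 = 0xc310
+ 0x7c3e = 0x3f4f
+ 0xdf27 = 0x1e77
+ 0xee82 = 0x0cfa
One's complement: ~0x0cfa
Checksum = 0xf305


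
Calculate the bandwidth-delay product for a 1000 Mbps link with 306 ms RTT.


BDP = bandwidth * RTT
= 1000 Mbps * 306 ms
= 1000 * 1e6 * 306 / 1000 bits
= 306000000 bits
= 38250000 bytes
= 37353.5156 KB
BDP = 306000000 bits (38250000 bytes)


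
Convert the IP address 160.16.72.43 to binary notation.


160 = 10100000
16 = 00010000
72 = 01001000
43 = 00101011
Binary: 10100000.00010000.01001000.00101011


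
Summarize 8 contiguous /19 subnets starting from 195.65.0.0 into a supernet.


Original prefix: /19
Number of subnets: 8 = 2^3
New prefix = 19 - 3 = 16
Supernet: 195.65.0.0/16


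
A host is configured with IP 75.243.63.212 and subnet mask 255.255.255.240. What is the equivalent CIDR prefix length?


Binary: 11111111.11111111.11111111.11110000
Count leading 1s
Prefix: /28


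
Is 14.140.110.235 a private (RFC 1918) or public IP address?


RFC 1918 private ranges:
  10.0.0.0/8 (10.0.0.0 - 10.255.255.255)
  172.16.0.0/12 (172.16.0.0 - 172.31.255.255)
  192.168.0.0/16 (192.168.0.0 - 192.168.255.255)
Public (not in any RFC 1918 range)


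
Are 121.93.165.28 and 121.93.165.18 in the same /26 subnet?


Mask: 255.255.255.192
121.93.165.28 AND mask = 121.93.165.0
121.93.165.18 AND mask = 121.93.165.0
Yes, same subnet (121.93.165.0)


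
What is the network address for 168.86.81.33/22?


IP:   10101000.01010110.01010001.00100001
Mask: 11111111.11111111.11111100.00000000
AND operation:
Net:  10101000.01010110.01010000.00000000
Network: 168.86.80.0/22


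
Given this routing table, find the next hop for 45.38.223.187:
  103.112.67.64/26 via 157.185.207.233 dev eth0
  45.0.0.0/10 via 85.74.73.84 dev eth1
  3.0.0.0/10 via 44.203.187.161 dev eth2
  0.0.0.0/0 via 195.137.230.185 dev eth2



Longest prefix match for 45.38.223.187:
  /26 103.112.67.64: no
  /10 45.0.0.0: MATCH
  /10 3.0.0.0: no
  /0 0.0.0.0: MATCH
Selected: next-hop 85.74.73.84 via eth1 (matched /10)


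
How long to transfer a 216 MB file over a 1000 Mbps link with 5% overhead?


Effective throughput = 1000 * (1 - 5/100) = 950 Mbps
File size in Mb = 216 * 8 = 1728 Mb
Time = 1728 / 950
Time = 1.8189 seconds


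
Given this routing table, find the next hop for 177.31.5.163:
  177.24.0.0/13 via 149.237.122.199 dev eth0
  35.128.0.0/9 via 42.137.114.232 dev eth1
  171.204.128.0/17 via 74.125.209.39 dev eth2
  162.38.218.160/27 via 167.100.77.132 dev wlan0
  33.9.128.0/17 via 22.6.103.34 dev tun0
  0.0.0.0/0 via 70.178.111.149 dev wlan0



Longest prefix match for 177.31.5.163:
  /13 177.24.0.0: MATCH
  /9 35.128.0.0: no
  /17 171.204.128.0: no
  /27 162.38.218.160: no
  /17 33.9.128.0: no
  /0 0.0.0.0: MATCH
Selected: next-hop 149.237.122.199 via eth0 (matched /13)


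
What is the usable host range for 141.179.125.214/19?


Network: 141.179.96.0
Broadcast: 141.179.127.255
First usable = network + 1
Last usable = broadcast - 1
Range: 141.179.96.1 to 141.179.127.254


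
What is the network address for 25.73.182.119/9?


IP:   00011001.01001001.10110110.01110111
Mask: 11111111.10000000.00000000.00000000
AND operation:
Net:  00011001.00000000.00000000.00000000
Network: 25.0.0.0/9


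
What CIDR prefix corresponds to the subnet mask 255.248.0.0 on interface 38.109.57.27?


Binary: 11111111.11111000.00000000.00000000
Count leading 1s
Prefix: /13


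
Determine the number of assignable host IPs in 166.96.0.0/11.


Host bits = 32 - 11 = 21
Total addresses = 2^21 = 2097152
Usable = total - 2 (network and broadcast)
Usable hosts: 2097150


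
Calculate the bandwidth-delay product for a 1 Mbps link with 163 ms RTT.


BDP = bandwidth * RTT
= 1 Mbps * 163 ms
= 1 * 1e6 * 163 / 1000 bits
= 163000 bits
= 20375 bytes
= 19.8975 KB
BDP = 163000 bits (20375 bytes)


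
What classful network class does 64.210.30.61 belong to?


First octet: 64
Binary: 01000000
0xxxxxxx -> Class A (1-126)
Class A, default mask 255.0.0.0 (/8)


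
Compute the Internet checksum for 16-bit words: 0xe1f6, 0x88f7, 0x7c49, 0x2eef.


Sum all words (with carry folding):
+ 0xe1f6 = 0xe1f6
+ 0x88f7 = 0x6aee
+ 0x7c49 = 0xe737
+ 0x2eef = 0x1627
One's complement: ~0x1627
Checksum = 0xe9d8


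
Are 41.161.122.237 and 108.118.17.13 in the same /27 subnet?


Mask: 255.255.255.224
41.161.122.237 AND mask = 41.161.122.224
108.118.17.13 AND mask = 108.118.17.0
No, different subnets (41.161.122.224 vs 108.118.17.0)


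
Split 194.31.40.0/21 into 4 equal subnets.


New prefix = 21 + 2 = 23
Each subnet has 512 addresses
  194.31.40.0/23
  194.31.42.0/23
  194.31.44.0/23
  194.31.46.0/23
Subnets: 194.31.40.0/23, 194.31.42.0/23, 194.31.44.0/23, 194.31.46.0/23


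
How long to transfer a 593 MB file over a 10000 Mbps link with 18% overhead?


Effective throughput = 10000 * (1 - 18/100) = 8200 Mbps
File size in Mb = 593 * 8 = 4744 Mb
Time = 4744 / 8200
Time = 0.5785 seconds


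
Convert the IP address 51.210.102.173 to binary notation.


51 = 00110011
210 = 11010010
102 = 01100110
173 = 10101101
Binary: 00110011.11010010.01100110.10101101


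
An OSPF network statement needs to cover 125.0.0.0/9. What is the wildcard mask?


Subnet mask: 255.128.0.0
Wildcard = 255.255.255.255 - subnet mask
255 - 255 = 0
255 - 128 = 127
255 - 0 = 255
255 - 0 = 255
Wildcard: 0.127.255.255


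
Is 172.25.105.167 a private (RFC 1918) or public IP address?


RFC 1918 private ranges:
  10.0.0.0/8 (10.0.0.0 - 10.255.255.255)
  172.16.0.0/12 (172.16.0.0 - 172.31.255.255)
  192.168.0.0/16 (192.168.0.0 - 192.168.255.255)
Private (in 172.16.0.0/12)


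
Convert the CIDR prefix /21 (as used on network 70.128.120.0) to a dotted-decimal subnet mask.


/21 means 21 network bits, 11 host bits
Binary: 11111111111111111111100000000000
Mask: 255.255.248.0


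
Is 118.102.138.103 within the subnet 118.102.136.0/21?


Subnet network: 118.102.136.0
Test IP AND mask: 118.102.136.0
Yes, 118.102.138.103 is in 118.102.136.0/21


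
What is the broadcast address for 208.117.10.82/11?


Network: 208.96.0.0/11
Host bits = 21
Set all host bits to 1:
Broadcast: 208.127.255.255


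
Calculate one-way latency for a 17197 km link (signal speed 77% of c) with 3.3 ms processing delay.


Speed = 0.77 * 3e5 km/s = 231000 km/s
Propagation delay = 17197 / 231000 = 0.0744 s = 74.4459 ms
Processing delay = 3.3 ms
Total one-way latency = 77.7459 ms


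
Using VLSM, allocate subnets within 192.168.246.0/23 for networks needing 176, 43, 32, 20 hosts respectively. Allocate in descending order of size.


176 hosts -> /24 (254 usable): 192.168.246.0/24
43 hosts -> /26 (62 usable): 192.168.247.0/26
32 hosts -> /26 (62 usable): 192.168.247.64/26
20 hosts -> /27 (30 usable): 192.168.247.128/27
Allocation: 192.168.246.0/24 (176 hosts, 254 usable); 192.168.247.0/26 (43 hosts, 62 usable); 192.168.247.64/26 (32 hosts, 62 usable); 192.168.247.128/27 (20 hosts, 30 usable)


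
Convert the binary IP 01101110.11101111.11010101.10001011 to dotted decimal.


01101110 = 110
11101111 = 239
11010101 = 213
10001011 = 139
IP: 110.239.213.139


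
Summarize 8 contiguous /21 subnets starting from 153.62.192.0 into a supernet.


Original prefix: /21
Number of subnets: 8 = 2^3
New prefix = 21 - 3 = 18
Supernet: 153.62.192.0/18


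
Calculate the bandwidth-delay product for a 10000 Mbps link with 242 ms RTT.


BDP = bandwidth * RTT
= 10000 Mbps * 242 ms
= 10000 * 1e6 * 242 / 1000 bits
= 2420000000 bits
= 302500000 bytes
= 295410.1562 KB
BDP = 2420000000 bits (302500000 bytes)


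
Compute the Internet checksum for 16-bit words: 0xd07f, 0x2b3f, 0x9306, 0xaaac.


Sum all words (with carry folding):
+ 0xd07f = 0xd07f
+ 0x2b3f = 0xfbbe
+ 0x9306 = 0x8ec5
+ 0xaaac = 0x3972
One's complement: ~0x3972
Checksum = 0xc68d


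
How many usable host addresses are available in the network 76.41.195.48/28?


Host bits = 32 - 28 = 4
Total addresses = 2^4 = 16
Usable = total - 2 (network and broadcast)
Usable hosts: 14


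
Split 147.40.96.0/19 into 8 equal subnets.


New prefix = 19 + 3 = 22
Each subnet has 1024 addresses
  147.40.96.0/22
  147.40.100.0/22
  147.40.104.0/22
  147.40.108.0/22
  147.40.112.0/22
  147.40.116.0/22
  147.40.120.0/22
  147.40.124.0/22
Subnets: 147.40.96.0/22, 147.40.100.0/22, 147.40.104.0/22, 147.40.108.0/22, 147.40.112.0/22, 147.40.116.0/22, 147.40.120.0/22, 147.40.124.0/22


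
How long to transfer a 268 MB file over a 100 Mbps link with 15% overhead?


Effective throughput = 100 * (1 - 15/100) = 85 Mbps
File size in Mb = 268 * 8 = 2144 Mb
Time = 2144 / 85
Time = 25.2235 seconds


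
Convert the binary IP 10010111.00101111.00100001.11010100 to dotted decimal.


10010111 = 151
00101111 = 47
00100001 = 33
11010100 = 212
IP: 151.47.33.212


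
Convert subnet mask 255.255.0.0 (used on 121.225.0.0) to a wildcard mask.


Subnet mask: 255.255.0.0
Wildcard = 255.255.255.255 - subnet mask
255 - 255 = 0
255 - 255 = 0
255 - 0 = 255
255 - 0 = 255
Wildcard: 0.0.255.255


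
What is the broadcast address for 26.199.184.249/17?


Network: 26.199.128.0/17
Host bits = 15
Set all host bits to 1:
Broadcast: 26.199.255.255


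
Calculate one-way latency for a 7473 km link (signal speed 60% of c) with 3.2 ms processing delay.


Speed = 0.6 * 3e5 km/s = 180000 km/s
Propagation delay = 7473 / 180000 = 0.0415 s = 41.5167 ms
Processing delay = 3.2 ms
Total one-way latency = 44.7167 ms


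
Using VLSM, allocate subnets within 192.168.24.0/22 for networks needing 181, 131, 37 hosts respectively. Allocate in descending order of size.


181 hosts -> /24 (254 usable): 192.168.24.0/24
131 hosts -> /24 (254 usable): 192.168.25.0/24
37 hosts -> /26 (62 usable): 192.168.26.0/26
Allocation: 192.168.24.0/24 (181 hosts, 254 usable); 192.168.25.0/24 (131 hosts, 254 usable); 192.168.26.0/26 (37 hosts, 62 usable)


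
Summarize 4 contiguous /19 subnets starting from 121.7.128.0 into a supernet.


Original prefix: /19
Number of subnets: 4 = 2^2
New prefix = 19 - 2 = 17
Supernet: 121.7.128.0/17


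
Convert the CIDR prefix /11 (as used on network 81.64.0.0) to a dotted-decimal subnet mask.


/11 means 11 network bits, 21 host bits
Binary: 11111111111000000000000000000000
Mask: 255.224.0.0


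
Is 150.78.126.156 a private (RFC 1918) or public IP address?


RFC 1918 private ranges:
  10.0.0.0/8 (10.0.0.0 - 10.255.255.255)
  172.16.0.0/12 (172.16.0.0 - 172.31.255.255)
  192.168.0.0/16 (192.168.0.0 - 192.168.255.255)
Public (not in any RFC 1918 range)


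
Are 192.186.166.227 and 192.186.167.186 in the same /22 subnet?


Mask: 255.255.252.0
192.186.166.227 AND mask = 192.186.164.0
192.186.167.186 AND mask = 192.186.164.0
Yes, same subnet (192.186.164.0)


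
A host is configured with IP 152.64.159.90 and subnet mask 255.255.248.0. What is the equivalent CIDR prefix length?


Binary: 11111111.11111111.11111000.00000000
Count leading 1s
Prefix: /21


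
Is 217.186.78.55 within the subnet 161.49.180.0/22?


Subnet network: 161.49.180.0
Test IP AND mask: 217.186.76.0
No, 217.186.78.55 is not in 161.49.180.0/22


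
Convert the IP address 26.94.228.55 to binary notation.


26 = 00011010
94 = 01011110
228 = 11100100
55 = 00110111
Binary: 00011010.01011110.11100100.00110111


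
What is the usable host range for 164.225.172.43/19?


Network: 164.225.160.0
Broadcast: 164.225.191.255
First usable = network + 1
Last usable = broadcast - 1
Range: 164.225.160.1 to 164.225.191.254


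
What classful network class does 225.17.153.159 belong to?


First octet: 225
Binary: 11100001
1110xxxx -> Class D (224-239)
Class D (multicast), default mask N/A


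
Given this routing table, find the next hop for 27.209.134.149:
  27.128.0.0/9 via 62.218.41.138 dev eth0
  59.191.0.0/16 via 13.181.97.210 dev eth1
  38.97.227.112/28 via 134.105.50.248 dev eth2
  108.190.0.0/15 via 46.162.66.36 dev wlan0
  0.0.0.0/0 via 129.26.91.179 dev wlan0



Longest prefix match for 27.209.134.149:
  /9 27.128.0.0: MATCH
  /16 59.191.0.0: no
  /28 38.97.227.112: no
  /15 108.190.0.0: no
  /0 0.0.0.0: MATCH
Selected: next-hop 62.218.41.138 via eth0 (matched /9)


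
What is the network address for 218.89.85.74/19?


IP:   11011010.01011001.01010101.01001010
Mask: 11111111.11111111.11100000.00000000
AND operation:
Net:  11011010.01011001.01000000.00000000
Network: 218.89.64.0/19


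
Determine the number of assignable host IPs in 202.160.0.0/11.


Host bits = 32 - 11 = 21
Total addresses = 2^21 = 2097152
Usable = total - 2 (network and broadcast)
Usable hosts: 2097150


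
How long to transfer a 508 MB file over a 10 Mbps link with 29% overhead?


Effective throughput = 10 * (1 - 29/100) = 7.1 Mbps
File size in Mb = 508 * 8 = 4064 Mb
Time = 4064 / 7.1
Time = 572.3944 seconds


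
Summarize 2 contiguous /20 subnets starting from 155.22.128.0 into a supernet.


Original prefix: /20
Number of subnets: 2 = 2^1
New prefix = 20 - 1 = 19
Supernet: 155.22.128.0/19


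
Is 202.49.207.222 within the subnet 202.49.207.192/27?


Subnet network: 202.49.207.192
Test IP AND mask: 202.49.207.192
Yes, 202.49.207.222 is in 202.49.207.192/27


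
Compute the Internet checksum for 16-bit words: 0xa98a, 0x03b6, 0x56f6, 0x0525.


Sum all words (with carry folding):
+ 0xa98a = 0xa98a
+ 0x03b6 = 0xad40
+ 0x56f6 = 0x0437
+ 0x0525 = 0x095c
One's complement: ~0x095c
Checksum = 0xf6a3


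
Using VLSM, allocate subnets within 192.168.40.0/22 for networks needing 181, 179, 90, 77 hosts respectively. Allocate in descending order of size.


181 hosts -> /24 (254 usable): 192.168.40.0/24
179 hosts -> /24 (254 usable): 192.168.41.0/24
90 hosts -> /25 (126 usable): 192.168.42.0/25
77 hosts -> /25 (126 usable): 192.168.42.128/25
Allocation: 192.168.40.0/24 (181 hosts, 254 usable); 192.168.41.0/24 (179 hosts, 254 usable); 192.168.42.0/25 (90 hosts, 126 usable); 192.168.42.128/25 (77 hosts, 126 usable)


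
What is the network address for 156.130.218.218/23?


IP:   10011100.10000010.11011010.11011010
Mask: 11111111.11111111.11111110.00000000
AND operation:
Net:  10011100.10000010.11011010.00000000
Network: 156.130.218.0/23


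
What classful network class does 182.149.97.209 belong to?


First octet: 182
Binary: 10110110
10xxxxxx -> Class B (128-191)
Class B, default mask 255.255.0.0 (/16)


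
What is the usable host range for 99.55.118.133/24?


Network: 99.55.118.0
Broadcast: 99.55.118.255
First usable = network + 1
Last usable = broadcast - 1
Range: 99.55.118.1 to 99.55.118.254


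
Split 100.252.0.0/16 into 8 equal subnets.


New prefix = 16 + 3 = 19
Each subnet has 8192 addresses
  100.252.0.0/19
  100.252.32.0/19
  100.252.64.0/19
  100.252.96.0/19
  100.252.128.0/19
  100.252.160.0/19
  100.252.192.0/19
  100.252.224.0/19
Subnets: 100.252.0.0/19, 100.252.32.0/19, 100.252.64.0/19, 100.252.96.0/19, 100.252.128.0/19, 100.252.160.0/19, 100.252.192.0/19, 100.252.224.0/19


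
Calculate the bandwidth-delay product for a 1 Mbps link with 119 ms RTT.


BDP = bandwidth * RTT
= 1 Mbps * 119 ms
= 1 * 1e6 * 119 / 1000 bits
= 119000 bits
= 14875 bytes
= 14.5264 KB
BDP = 119000 bits (14875 bytes)


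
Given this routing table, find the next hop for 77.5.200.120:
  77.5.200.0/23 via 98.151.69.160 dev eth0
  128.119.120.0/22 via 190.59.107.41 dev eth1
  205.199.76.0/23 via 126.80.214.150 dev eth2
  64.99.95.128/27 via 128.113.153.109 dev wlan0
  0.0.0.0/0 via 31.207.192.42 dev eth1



Longest prefix match for 77.5.200.120:
  /23 77.5.200.0: MATCH
  /22 128.119.120.0: no
  /23 205.199.76.0: no
  /27 64.99.95.128: no
  /0 0.0.0.0: MATCH
Selected: next-hop 98.151.69.160 via eth0 (matched /23)


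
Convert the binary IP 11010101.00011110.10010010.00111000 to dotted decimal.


11010101 = 213
00011110 = 30
10010010 = 146
00111000 = 56
IP: 213.30.146.56


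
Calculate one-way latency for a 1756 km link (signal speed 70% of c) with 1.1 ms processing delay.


Speed = 0.7 * 3e5 km/s = 210000 km/s
Propagation delay = 1756 / 210000 = 0.0084 s = 8.3619 ms
Processing delay = 1.1 ms
Total one-way latency = 9.4619 ms


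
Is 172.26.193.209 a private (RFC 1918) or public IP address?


RFC 1918 private ranges:
  10.0.0.0/8 (10.0.0.0 - 10.255.255.255)
  172.16.0.0/12 (172.16.0.0 - 172.31.255.255)
  192.168.0.0/16 (192.168.0.0 - 192.168.255.255)
Private (in 172.16.0.0/12)


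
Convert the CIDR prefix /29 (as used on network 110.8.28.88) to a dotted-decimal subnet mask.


/29 means 29 network bits, 3 host bits
Binary: 11111111111111111111111111111000
Mask: 255.255.255.248


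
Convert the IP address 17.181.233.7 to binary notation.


17 = 00010001
181 = 10110101
233 = 11101001
7 = 00000111
Binary: 00010001.10110101.11101001.00000111


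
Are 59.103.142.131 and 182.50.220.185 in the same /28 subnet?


Mask: 255.255.255.240
59.103.142.131 AND mask = 59.103.142.128
182.50.220.185 AND mask = 182.50.220.176
No, different subnets (59.103.142.128 vs 182.50.220.176)


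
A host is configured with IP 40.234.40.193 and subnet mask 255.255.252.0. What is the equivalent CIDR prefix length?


Binary: 11111111.11111111.11111100.00000000
Count leading 1s
Prefix: /22


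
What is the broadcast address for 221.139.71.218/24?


Network: 221.139.71.0/24
Host bits = 8
Set all host bits to 1:
Broadcast: 221.139.71.255


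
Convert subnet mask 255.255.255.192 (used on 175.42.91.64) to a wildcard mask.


Subnet mask: 255.255.255.192
Wildcard = 255.255.255.255 - subnet mask
255 - 255 = 0
255 - 255 = 0
255 - 255 = 0
255 - 192 = 63
Wildcard: 0.0.0.63


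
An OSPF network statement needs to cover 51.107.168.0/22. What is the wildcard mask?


Subnet mask: 255.255.252.0
Wildcard = 255.255.255.255 - subnet mask
255 - 255 = 0
255 - 255 = 0
255 - 252 = 3
255 - 0 = 255
Wildcard: 0.0.3.255


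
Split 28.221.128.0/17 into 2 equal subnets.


New prefix = 17 + 1 = 18
Each subnet has 16384 addresses
  28.221.128.0/18
  28.221.192.0/18
Subnets: 28.221.128.0/18, 28.221.192.0/18


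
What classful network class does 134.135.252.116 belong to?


First octet: 134
Binary: 10000110
10xxxxxx -> Class B (128-191)
Class B, default mask 255.255.0.0 (/16)


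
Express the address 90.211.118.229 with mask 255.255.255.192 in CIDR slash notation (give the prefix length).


Binary: 11111111.11111111.11111111.11000000
Count leading 1s
Prefix: /26


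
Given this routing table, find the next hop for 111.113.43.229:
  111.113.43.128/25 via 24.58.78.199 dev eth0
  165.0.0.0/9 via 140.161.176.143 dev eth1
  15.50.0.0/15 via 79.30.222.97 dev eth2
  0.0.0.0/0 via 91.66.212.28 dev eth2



Longest prefix match for 111.113.43.229:
  /25 111.113.43.128: MATCH
  /9 165.0.0.0: no
  /15 15.50.0.0: no
  /0 0.0.0.0: MATCH
Selected: next-hop 24.58.78.199 via eth0 (matched /25)


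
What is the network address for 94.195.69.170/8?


IP:   01011110.11000011.01000101.10101010
Mask: 11111111.00000000.00000000.00000000
AND operation:
Net:  01011110.00000000.00000000.00000000
Network: 94.0.0.0/8


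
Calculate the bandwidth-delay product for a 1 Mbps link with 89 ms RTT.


BDP = bandwidth * RTT
= 1 Mbps * 89 ms
= 1 * 1e6 * 89 / 1000 bits
= 89000 bits
= 11125 bytes
= 10.8643 KB
BDP = 89000 bits (11125 bytes)


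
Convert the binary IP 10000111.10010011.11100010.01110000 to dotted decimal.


10000111 = 135
10010011 = 147
11100010 = 226
01110000 = 112
IP: 135.147.226.112


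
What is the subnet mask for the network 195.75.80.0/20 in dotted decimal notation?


/20 means 20 network bits, 12 host bits
Binary: 11111111111111111111000000000000
Mask: 255.255.240.0


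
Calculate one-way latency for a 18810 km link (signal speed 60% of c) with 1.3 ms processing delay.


Speed = 0.6 * 3e5 km/s = 180000 km/s
Propagation delay = 18810 / 180000 = 0.1045 s = 104.5 ms
Processing delay = 1.3 ms
Total one-way latency = 105.8 ms


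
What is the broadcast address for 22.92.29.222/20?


Network: 22.92.16.0/20
Host bits = 12
Set all host bits to 1:
Broadcast: 22.92.31.255


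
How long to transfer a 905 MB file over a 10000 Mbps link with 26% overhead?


Effective throughput = 10000 * (1 - 26/100) = 7400 Mbps
File size in Mb = 905 * 8 = 7240 Mb
Time = 7240 / 7400
Time = 0.9784 seconds


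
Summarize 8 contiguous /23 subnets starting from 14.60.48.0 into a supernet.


Original prefix: /23
Number of subnets: 8 = 2^3
New prefix = 23 - 3 = 20
Supernet: 14.60.48.0/20


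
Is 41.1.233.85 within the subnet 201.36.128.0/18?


Subnet network: 201.36.128.0
Test IP AND mask: 41.1.192.0
No, 41.1.233.85 is not in 201.36.128.0/18


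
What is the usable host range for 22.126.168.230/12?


Network: 22.112.0.0
Broadcast: 22.127.255.255
First usable = network + 1
Last usable = broadcast - 1
Range: 22.112.0.1 to 22.127.255.254


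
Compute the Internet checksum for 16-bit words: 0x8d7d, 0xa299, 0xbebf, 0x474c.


Sum all words (with carry folding):
+ 0x8d7d = 0x8d7d
+ 0xa299 = 0x3017
+ 0xbebf = 0xeed6
+ 0x474c = 0x3623
One's complement: ~0x3623
Checksum = 0xc9dc


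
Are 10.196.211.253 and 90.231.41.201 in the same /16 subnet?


Mask: 255.255.0.0
10.196.211.253 AND mask = 10.196.0.0
90.231.41.201 AND mask = 90.231.0.0
No, different subnets (10.196.0.0 vs 90.231.0.0)


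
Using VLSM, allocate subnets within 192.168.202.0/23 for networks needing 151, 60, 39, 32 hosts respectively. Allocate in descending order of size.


151 hosts -> /24 (254 usable): 192.168.202.0/24
60 hosts -> /26 (62 usable): 192.168.203.0/26
39 hosts -> /26 (62 usable): 192.168.203.64/26
32 hosts -> /26 (62 usable): 192.168.203.128/26
Allocation: 192.168.202.0/24 (151 hosts, 254 usable); 192.168.203.0/26 (60 hosts, 62 usable); 192.168.203.64/26 (39 hosts, 62 usable); 192.168.203.128/26 (32 hosts, 62 usable)


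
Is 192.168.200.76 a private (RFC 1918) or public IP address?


RFC 1918 private ranges:
  10.0.0.0/8 (10.0.0.0 - 10.255.255.255)
  172.16.0.0/12 (172.16.0.0 - 172.31.255.255)
  192.168.0.0/16 (192.168.0.0 - 192.168.255.255)
Private (in 192.168.0.0/16)


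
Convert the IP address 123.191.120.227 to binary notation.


123 = 01111011
191 = 10111111
120 = 01111000
227 = 11100011
Binary: 01111011.10111111.01111000.11100011


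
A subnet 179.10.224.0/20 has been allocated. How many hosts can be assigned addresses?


Host bits = 32 - 20 = 12
Total addresses = 2^12 = 4096
Usable = total - 2 (network and broadcast)
Usable hosts: 4094


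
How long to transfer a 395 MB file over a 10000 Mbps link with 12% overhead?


Effective throughput = 10000 * (1 - 12/100) = 8800 Mbps
File size in Mb = 395 * 8 = 3160 Mb
Time = 3160 / 8800
Time = 0.3591 seconds


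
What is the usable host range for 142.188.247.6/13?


Network: 142.184.0.0
Broadcast: 142.191.255.255
First usable = network + 1
Last usable = broadcast - 1
Range: 142.184.0.1 to 142.191.255.254


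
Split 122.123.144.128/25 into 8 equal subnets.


New prefix = 25 + 3 = 28
Each subnet has 16 addresses
  122.123.144.128/28
  122.123.144.144/28
  122.123.144.160/28
  122.123.144.176/28
  122.123.144.192/28
  122.123.144.208/28
  122.123.144.224/28
  122.123.144.240/28
Subnets: 122.123.144.128/28, 122.123.144.144/28, 122.123.144.160/28, 122.123.144.176/28, 122.123.144.192/28, 122.123.144.208/28, 122.123.144.224/28, 122.123.144.240/28


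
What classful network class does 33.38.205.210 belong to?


First octet: 33
Binary: 00100001
0xxxxxxx -> Class A (1-126)
Class A, default mask 255.0.0.0 (/8)


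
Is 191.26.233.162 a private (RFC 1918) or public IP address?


RFC 1918 private ranges:
  10.0.0.0/8 (10.0.0.0 - 10.255.255.255)
  172.16.0.0/12 (172.16.0.0 - 172.31.255.255)
  192.168.0.0/16 (192.168.0.0 - 192.168.255.255)
Public (not in any RFC 1918 range)


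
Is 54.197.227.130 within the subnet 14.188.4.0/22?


Subnet network: 14.188.4.0
Test IP AND mask: 54.197.224.0
No, 54.197.227.130 is not in 14.188.4.0/22


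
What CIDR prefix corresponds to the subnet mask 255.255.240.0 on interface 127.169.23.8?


Binary: 11111111.11111111.11110000.00000000
Count leading 1s
Prefix: /20


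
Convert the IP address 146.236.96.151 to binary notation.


146 = 10010010
236 = 11101100
96 = 01100000
151 = 10010111
Binary: 10010010.11101100.01100000.10010111


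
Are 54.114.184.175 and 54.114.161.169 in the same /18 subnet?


Mask: 255.255.192.0
54.114.184.175 AND mask = 54.114.128.0
54.114.161.169 AND mask = 54.114.128.0
Yes, same subnet (54.114.128.0)


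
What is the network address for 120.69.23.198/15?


IP:   01111000.01000101.00010111.11000110
Mask: 11111111.11111110.00000000.00000000
AND operation:
Net:  01111000.01000100.00000000.00000000
Network: 120.68.0.0/15


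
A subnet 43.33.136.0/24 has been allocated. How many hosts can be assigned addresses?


Host bits = 32 - 24 = 8
Total addresses = 2^8 = 256
Usable = total - 2 (network and broadcast)
Usable hosts: 254


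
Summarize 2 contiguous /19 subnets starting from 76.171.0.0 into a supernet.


Original prefix: /19
Number of subnets: 2 = 2^1
New prefix = 19 - 1 = 18
Supernet: 76.171.0.0/18


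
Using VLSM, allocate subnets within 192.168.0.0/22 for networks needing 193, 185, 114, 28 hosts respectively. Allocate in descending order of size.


193 hosts -> /24 (254 usable): 192.168.0.0/24
185 hosts -> /24 (254 usable): 192.168.1.0/24
114 hosts -> /25 (126 usable): 192.168.2.0/25
28 hosts -> /27 (30 usable): 192.168.2.128/27
Allocation: 192.168.0.0/24 (193 hosts, 254 usable); 192.168.1.0/24 (185 hosts, 254 usable); 192.168.2.0/25 (114 hosts, 126 usable); 192.168.2.128/27 (28 hosts, 30 usable)


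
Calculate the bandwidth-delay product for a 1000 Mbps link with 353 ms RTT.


BDP = bandwidth * RTT
= 1000 Mbps * 353 ms
= 1000 * 1e6 * 353 / 1000 bits
= 353000000 bits
= 44125000 bytes
= 43090.8203 KB
BDP = 353000000 bits (44125000 bytes)


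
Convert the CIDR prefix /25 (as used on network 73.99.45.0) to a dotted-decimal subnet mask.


/25 means 25 network bits, 7 host bits
Binary: 11111111111111111111111110000000
Mask: 255.255.255.128


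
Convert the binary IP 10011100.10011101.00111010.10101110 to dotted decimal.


10011100 = 156
10011101 = 157
00111010 = 58
10101110 = 174
IP: 156.157.58.174


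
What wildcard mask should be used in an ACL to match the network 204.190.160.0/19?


Subnet mask: 255.255.224.0
Wildcard = 255.255.255.255 - subnet mask
255 - 255 = 0
255 - 255 = 0
255 - 224 = 31
255 - 0 = 255
Wildcard: 0.0.31.255


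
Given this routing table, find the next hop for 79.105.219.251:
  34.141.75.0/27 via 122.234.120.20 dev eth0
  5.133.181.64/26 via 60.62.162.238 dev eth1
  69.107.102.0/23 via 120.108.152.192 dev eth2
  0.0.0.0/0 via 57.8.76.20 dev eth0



Longest prefix match for 79.105.219.251:
  /27 34.141.75.0: no
  /26 5.133.181.64: no
  /23 69.107.102.0: no
  /0 0.0.0.0: MATCH
Selected: next-hop 57.8.76.20 via eth0 (matched /0)


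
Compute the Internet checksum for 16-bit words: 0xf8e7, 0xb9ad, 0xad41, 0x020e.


Sum all words (with carry folding):
+ 0xf8e7 = 0xf8e7
+ 0xb9ad = 0xb295
+ 0xad41 = 0x5fd7
+ 0x020e = 0x61e5
One's complement: ~0x61e5
Checksum = 0x9e1a


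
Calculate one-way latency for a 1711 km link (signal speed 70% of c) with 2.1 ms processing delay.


Speed = 0.7 * 3e5 km/s = 210000 km/s
Propagation delay = 1711 / 210000 = 0.0081 s = 8.1476 ms
Processing delay = 2.1 ms
Total one-way latency = 10.2476 ms


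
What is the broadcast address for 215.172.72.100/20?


Network: 215.172.64.0/20
Host bits = 12
Set all host bits to 1:
Broadcast: 215.172.79.255


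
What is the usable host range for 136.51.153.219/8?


Network: 136.0.0.0
Broadcast: 136.255.255.255
First usable = network + 1
Last usable = broadcast - 1
Range: 136.0.0.1 to 136.255.255.254


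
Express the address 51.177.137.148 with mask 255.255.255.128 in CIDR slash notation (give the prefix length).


Binary: 11111111.11111111.11111111.10000000
Count leading 1s
Prefix: /25


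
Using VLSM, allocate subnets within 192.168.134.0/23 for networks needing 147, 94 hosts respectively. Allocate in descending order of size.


147 hosts -> /24 (254 usable): 192.168.134.0/24
94 hosts -> /25 (126 usable): 192.168.135.0/25
Allocation: 192.168.134.0/24 (147 hosts, 254 usable); 192.168.135.0/25 (94 hosts, 126 usable)


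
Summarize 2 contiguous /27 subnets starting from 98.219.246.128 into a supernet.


Original prefix: /27
Number of subnets: 2 = 2^1
New prefix = 27 - 1 = 26
Supernet: 98.219.246.128/26


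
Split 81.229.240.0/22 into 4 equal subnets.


New prefix = 22 + 2 = 24
Each subnet has 256 addresses
  81.229.240.0/24
  81.229.241.0/24
  81.229.242.0/24
  81.229.243.0/24
Subnets: 81.229.240.0/24, 81.229.241.0/24, 81.229.242.0/24, 81.229.243.0/24


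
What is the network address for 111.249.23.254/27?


IP:   01101111.11111001.00010111.11111110
Mask: 11111111.11111111.11111111.11100000
AND operation:
Net:  01101111.11111001.00010111.11100000
Network: 111.249.23.224/27


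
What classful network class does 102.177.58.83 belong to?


First octet: 102
Binary: 01100110
0xxxxxxx -> Class A (1-126)
Class A, default mask 255.0.0.0 (/8)


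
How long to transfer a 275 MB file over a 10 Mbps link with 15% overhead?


Effective throughput = 10 * (1 - 15/100) = 8.5 Mbps
File size in Mb = 275 * 8 = 2200 Mb
Time = 2200 / 8.5
Time = 258.8235 seconds


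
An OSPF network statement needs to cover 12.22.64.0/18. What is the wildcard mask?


Subnet mask: 255.255.192.0
Wildcard = 255.255.255.255 - subnet mask
255 - 255 = 0
255 - 255 = 0
255 - 192 = 63
255 - 0 = 255
Wildcard: 0.0.63.255


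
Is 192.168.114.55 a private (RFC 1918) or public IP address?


RFC 1918 private ranges:
  10.0.0.0/8 (10.0.0.0 - 10.255.255.255)
  172.16.0.0/12 (172.16.0.0 - 172.31.255.255)
  192.168.0.0/16 (192.168.0.0 - 192.168.255.255)
Private (in 192.168.0.0/16)


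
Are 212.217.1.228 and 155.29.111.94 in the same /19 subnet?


Mask: 255.255.224.0
212.217.1.228 AND mask = 212.217.0.0
155.29.111.94 AND mask = 155.29.96.0
No, different subnets (212.217.0.0 vs 155.29.96.0)


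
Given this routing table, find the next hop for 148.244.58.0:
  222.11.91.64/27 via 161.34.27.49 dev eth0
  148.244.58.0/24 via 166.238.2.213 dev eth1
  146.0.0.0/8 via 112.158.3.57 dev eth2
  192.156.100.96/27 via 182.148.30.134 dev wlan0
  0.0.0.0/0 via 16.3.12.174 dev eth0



Longest prefix match for 148.244.58.0:
  /27 222.11.91.64: no
  /24 148.244.58.0: MATCH
  /8 146.0.0.0: no
  /27 192.156.100.96: no
  /0 0.0.0.0: MATCH
Selected: next-hop 166.238.2.213 via eth1 (matched /24)


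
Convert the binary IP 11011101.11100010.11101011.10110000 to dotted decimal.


11011101 = 221
11100010 = 226
11101011 = 235
10110000 = 176
IP: 221.226.235.176


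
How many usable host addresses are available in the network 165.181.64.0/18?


Host bits = 32 - 18 = 14
Total addresses = 2^14 = 16384
Usable = total - 2 (network and broadcast)
Usable hosts: 16382


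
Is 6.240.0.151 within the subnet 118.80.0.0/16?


Subnet network: 118.80.0.0
Test IP AND mask: 6.240.0.0
No, 6.240.0.151 is not in 118.80.0.0/16


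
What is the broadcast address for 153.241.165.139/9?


Network: 153.128.0.0/9
Host bits = 23
Set all host bits to 1:
Broadcast: 153.255.255.255


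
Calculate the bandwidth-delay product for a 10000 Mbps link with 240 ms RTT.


BDP = bandwidth * RTT
= 10000 Mbps * 240 ms
= 10000 * 1e6 * 240 / 1000 bits
= 2400000000 bits
= 300000000 bytes
= 292968.75 KB
BDP = 2400000000 bits (300000000 bytes)


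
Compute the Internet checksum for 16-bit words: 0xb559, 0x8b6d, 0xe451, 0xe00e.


Sum all words (with carry folding):
+ 0xb559 = 0xb559
+ 0x8b6d = 0x40c7
+ 0xe451 = 0x2519
+ 0xe00e = 0x0528
One's complement: ~0x0528
Checksum = 0xfad7


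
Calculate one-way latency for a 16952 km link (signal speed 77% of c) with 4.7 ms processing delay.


Speed = 0.77 * 3e5 km/s = 231000 km/s
Propagation delay = 16952 / 231000 = 0.0734 s = 73.3853 ms
Processing delay = 4.7 ms
Total one-way latency = 78.0853 ms


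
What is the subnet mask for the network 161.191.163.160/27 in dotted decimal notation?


/27 means 27 network bits, 5 host bits
Binary: 11111111111111111111111111100000
Mask: 255.255.255.224


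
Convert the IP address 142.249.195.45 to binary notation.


142 = 10001110
249 = 11111001
195 = 11000011
45 = 00101101
Binary: 10001110.11111001.11000011.00101101
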